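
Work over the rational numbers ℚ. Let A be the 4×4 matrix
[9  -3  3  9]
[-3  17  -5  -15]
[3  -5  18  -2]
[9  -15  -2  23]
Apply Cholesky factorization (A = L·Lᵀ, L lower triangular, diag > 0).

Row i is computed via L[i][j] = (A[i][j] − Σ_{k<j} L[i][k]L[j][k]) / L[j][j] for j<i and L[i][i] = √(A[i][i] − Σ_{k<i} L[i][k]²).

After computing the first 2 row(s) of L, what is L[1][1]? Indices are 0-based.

Step 1: L[0][0] = √(9) = 3.
  L[1][0] = (-3) / L[0][0] = -1.
Step 2: L[1][1] = √(16) = 4.

L[1][1] = 4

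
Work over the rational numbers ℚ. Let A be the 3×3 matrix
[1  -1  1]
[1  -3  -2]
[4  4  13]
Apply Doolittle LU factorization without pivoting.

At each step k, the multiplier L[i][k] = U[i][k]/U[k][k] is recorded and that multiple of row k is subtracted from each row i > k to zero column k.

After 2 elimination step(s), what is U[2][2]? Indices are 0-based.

Step 1: pivot at (0,0) is 1.
  row1 ← row1 − (1)·row0  ⇒  L[1][0]=1, U row1=(0, -2, -3)
  row2 ← row2 − (4)·row0  ⇒  L[2][0]=4, U row2=(0, 8, 9)
Step 2: pivot at (1,1) is -2.
  row2 ← row2 − (-4)·row1  ⇒  L[2][1]=-4, U row2=(0, 0, -3)

U[2][2] = -3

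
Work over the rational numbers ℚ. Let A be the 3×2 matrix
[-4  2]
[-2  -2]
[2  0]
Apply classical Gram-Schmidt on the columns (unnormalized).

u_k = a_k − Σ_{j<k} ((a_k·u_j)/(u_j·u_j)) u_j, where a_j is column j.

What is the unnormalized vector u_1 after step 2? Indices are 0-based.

u_1 = (4/3, -7/3, 1/3)

Step 1: u_0 = a_0 = (-4, -2, 2).
Step 2: u_1 = a_1 − (-1/6)·u_0 = (4/3, -7/3, 1/3).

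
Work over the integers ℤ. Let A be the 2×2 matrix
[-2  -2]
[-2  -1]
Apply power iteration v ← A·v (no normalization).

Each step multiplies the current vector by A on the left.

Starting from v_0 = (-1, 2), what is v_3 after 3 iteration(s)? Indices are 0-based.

v_0 = (-1, 2).
v_1 = A·v_0 = (-2, 0).
v_2 = A·v_1 = (4, 4).
v_3 = A·v_2 = (-16, -12).

v_3 = (-16, -12)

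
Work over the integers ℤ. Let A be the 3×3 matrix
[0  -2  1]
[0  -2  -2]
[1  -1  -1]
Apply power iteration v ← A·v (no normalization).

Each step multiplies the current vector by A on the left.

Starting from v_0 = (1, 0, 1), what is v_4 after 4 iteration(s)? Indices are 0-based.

v_0 = (1, 0, 1).
v_1 = A·v_0 = (1, -2, 0).
v_2 = A·v_1 = (4, 4, 3).
v_3 = A·v_2 = (-5, -14, -3).
v_4 = A·v_3 = (25, 34, 12).

v_4 = (25, 34, 12)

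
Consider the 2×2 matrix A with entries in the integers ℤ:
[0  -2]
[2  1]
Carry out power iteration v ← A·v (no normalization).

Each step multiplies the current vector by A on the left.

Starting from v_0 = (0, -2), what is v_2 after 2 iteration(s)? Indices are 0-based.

v_2 = (4, 6)

v_0 = (0, -2).
v_1 = A·v_0 = (4, -2).
v_2 = A·v_1 = (4, 6).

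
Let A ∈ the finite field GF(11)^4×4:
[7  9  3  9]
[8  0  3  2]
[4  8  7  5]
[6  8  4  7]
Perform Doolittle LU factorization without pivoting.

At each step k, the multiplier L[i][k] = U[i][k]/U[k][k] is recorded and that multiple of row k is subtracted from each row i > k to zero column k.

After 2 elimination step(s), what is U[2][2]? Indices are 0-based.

U[2][2] = 7

k=0: U[0][0]=7
  eliminate (1,0): mult=9, new row 1: (0, 7, 9, 9); set L[1][0]=9
  eliminate (2,0): mult=10, new row 2: (0, 6, 10, 3); set L[2][0]=10
  eliminate (3,0): mult=4, new row 3: (0, 5, 3, 4); set L[3][0]=4
k=1: U[1][1]=7
  eliminate (2,1): mult=4, new row 2: (0, 0, 7, 0); set L[2][1]=4
  eliminate (3,1): mult=7, new row 3: (0, 0, 6, 7); set L[3][1]=7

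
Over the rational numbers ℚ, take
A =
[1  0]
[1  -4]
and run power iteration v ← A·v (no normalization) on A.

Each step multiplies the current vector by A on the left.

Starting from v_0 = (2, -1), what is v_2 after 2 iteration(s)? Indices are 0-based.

v_2 = (2, -22)

v_0 = (2, -1).
v_1 = A·v_0 = (2, 6).
v_2 = A·v_1 = (2, -22).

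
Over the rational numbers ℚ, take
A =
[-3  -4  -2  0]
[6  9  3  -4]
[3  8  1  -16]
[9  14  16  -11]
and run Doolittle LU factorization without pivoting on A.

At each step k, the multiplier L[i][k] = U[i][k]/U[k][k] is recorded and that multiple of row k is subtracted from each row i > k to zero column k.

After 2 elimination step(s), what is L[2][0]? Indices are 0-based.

L[2][0] = -1

k=0: U[0][0]=-3
  eliminate (1,0): mult=-2, new row 1: (0, 1, -1, -4); set L[1][0]=-2
  eliminate (2,0): mult=-1, new row 2: (0, 4, -1, -16); set L[2][0]=-1
  eliminate (3,0): mult=-3, new row 3: (0, 2, 10, -11); set L[3][0]=-3
k=1: U[1][1]=1
  eliminate (2,1): mult=4, new row 2: (0, 0, 3, 0); set L[2][1]=4
  eliminate (3,1): mult=2, new row 3: (0, 0, 12, -3); set L[3][1]=2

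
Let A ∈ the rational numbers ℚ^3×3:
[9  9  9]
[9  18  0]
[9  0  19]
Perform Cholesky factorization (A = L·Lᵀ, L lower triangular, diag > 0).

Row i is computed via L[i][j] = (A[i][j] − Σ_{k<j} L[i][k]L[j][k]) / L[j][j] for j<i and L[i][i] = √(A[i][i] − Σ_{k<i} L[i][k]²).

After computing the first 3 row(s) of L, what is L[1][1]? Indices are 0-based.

Step 1: L[0][0] = √(9) = 3.
  L[1][0] = (9) / L[0][0] = 3.
Step 2: L[1][1] = √(9) = 3.
  L[2][0] = (9) / L[0][0] = 3.
  L[2][1] = (-9) / L[1][1] = -3.
Step 3: L[2][2] = √(1) = 1.

L[1][1] = 3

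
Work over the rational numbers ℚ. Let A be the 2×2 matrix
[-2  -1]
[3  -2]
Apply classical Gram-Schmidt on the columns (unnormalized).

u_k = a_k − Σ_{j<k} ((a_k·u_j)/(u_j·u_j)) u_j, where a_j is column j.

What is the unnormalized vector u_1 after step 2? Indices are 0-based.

u_1 = (-21/13, -14/13)

Step 1: u_0 = a_0 = (-2, 3).
Step 2: u_1 = a_1 − (-4/13)·u_0 = (-21/13, -14/13).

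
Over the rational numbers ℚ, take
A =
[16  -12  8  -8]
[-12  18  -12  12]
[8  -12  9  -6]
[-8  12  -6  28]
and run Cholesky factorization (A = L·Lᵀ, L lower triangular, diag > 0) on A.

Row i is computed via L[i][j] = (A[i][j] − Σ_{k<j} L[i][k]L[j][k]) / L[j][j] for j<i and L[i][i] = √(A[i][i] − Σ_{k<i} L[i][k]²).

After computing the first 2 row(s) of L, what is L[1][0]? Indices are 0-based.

L[1][0] = -3

Step 1: L[0][0] = √(16) = 4.
  L[1][0] = (-12) / L[0][0] = -3.
Step 2: L[1][1] = √(9) = 3.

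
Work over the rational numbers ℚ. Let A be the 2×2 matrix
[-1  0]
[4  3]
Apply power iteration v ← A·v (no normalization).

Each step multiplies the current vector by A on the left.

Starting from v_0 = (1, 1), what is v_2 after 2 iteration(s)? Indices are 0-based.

v_0 = (1, 1).
v_1 = A·v_0 = (-1, 7).
v_2 = A·v_1 = (1, 17).

v_2 = (1, 17)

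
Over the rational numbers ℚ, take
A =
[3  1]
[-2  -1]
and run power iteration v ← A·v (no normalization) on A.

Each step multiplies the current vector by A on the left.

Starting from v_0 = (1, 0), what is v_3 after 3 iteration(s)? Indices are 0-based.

v_0 = (1, 0).
v_1 = A·v_0 = (3, -2).
v_2 = A·v_1 = (7, -4).
v_3 = A·v_2 = (17, -10).

v_3 = (17, -10)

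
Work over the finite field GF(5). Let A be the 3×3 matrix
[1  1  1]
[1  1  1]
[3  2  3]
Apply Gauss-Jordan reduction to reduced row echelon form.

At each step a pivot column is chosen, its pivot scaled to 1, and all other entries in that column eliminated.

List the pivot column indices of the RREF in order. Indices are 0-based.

pivot columns: 0, 1

step 1: normalize row 0 (÷1) = (1, 1, 1)
  row 1: subtract 1×row0 = (0, 0, 0)
  row 2: subtract 3×row0 = (0, 4, 0)
step 2: exchange rows 1,2
step 2: normalize row 1 (÷4) = (0, 1, 0)
  row 0: subtract 1×row1 = (1, 0, 1)
skip col 2 (zero from row 2)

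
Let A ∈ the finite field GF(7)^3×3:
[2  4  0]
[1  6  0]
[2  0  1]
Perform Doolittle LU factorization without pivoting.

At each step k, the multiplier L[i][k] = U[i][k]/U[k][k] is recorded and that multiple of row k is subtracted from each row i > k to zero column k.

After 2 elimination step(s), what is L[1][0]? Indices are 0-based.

k=0: U[0][0]=2
  eliminate (1,0): mult=4, new row 1: (0, 4, 0); set L[1][0]=4
  eliminate (2,0): mult=1, new row 2: (0, 3, 1); set L[2][0]=1
k=1: U[1][1]=4
  eliminate (2,1): mult=6, new row 2: (0, 0, 1); set L[2][1]=6

L[1][0] = 4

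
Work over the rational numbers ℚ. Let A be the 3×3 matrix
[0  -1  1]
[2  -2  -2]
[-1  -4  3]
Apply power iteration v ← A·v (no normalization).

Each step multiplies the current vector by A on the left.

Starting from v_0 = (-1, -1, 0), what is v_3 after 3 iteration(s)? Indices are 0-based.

v_0 = (-1, -1, 0).
v_1 = A·v_0 = (1, 0, 5).
v_2 = A·v_1 = (5, -8, 14).
v_3 = A·v_2 = (22, -2, 69).

v_3 = (22, -2, 69)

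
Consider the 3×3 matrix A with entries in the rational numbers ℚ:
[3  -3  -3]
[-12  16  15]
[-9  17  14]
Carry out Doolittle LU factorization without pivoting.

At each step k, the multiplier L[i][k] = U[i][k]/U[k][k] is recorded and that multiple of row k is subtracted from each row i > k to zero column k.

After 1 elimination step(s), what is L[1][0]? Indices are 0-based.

L[1][0] = -4

[col 0] pivot 3
  R1 -= -4*R0 → (0, 4, 3)  (L[1][0] := -4)
  R2 -= -3*R0 → (0, 8, 5)  (L[2][0] := -3)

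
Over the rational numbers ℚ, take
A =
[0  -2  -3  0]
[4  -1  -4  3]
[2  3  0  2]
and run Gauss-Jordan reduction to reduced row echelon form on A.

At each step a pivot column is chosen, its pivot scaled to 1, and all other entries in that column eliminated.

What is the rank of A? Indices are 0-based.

pivot(0,0): swap R0↔R1
pivot(0,0)=4: scale R0 → (1, -1/4, -1, 3/4)
  clear (2,0): R2 −= (2)R0 → (0, 7/2, 2, 1/2)
pivot(1,1)=-2: scale R1 → (0, 1, 3/2, 0)
  clear (0,1): R0 −= (-1/4)R1 → (1, 0, -5/8, 3/4)
  clear (2,1): R2 −= (7/2)R1 → (0, 0, -13/4, 1/2)
pivot(2,2)=-13/4: scale R2 → (0, 0, 1, -2/13)
  clear (0,2): R0 −= (-5/8)R2 → (1, 0, 0, 17/26)
  clear (1,2): R1 −= (3/2)R2 → (0, 1, 0, 3/13)

rank = 3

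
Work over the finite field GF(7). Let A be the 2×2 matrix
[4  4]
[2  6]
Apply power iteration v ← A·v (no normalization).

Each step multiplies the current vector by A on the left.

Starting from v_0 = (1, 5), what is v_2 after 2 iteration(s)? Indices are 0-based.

v_2 = (0, 2)

v_0 = (1, 5).
v_1 = A·v_0 = (3, 4).
v_2 = A·v_1 = (0, 2).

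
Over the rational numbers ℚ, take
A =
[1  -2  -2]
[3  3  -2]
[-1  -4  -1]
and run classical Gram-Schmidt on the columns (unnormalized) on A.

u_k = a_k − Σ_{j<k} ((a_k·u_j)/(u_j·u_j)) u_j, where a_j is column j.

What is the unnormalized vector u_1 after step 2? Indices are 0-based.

u_1 = (-3, 0, -3)

Step 1: u_0 = a_0 = (1, 3, -1).
Step 2: u_1 = a_1 − (1)·u_0 = (-3, 0, -3).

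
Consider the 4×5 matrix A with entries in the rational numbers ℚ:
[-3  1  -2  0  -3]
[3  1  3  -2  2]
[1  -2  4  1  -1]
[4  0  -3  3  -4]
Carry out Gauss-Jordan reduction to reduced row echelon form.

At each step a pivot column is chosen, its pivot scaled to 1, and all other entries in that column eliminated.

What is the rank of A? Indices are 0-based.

rank = 4

step 1: normalize row 0 (÷-3) = (1, -1/3, 2/3, 0, 1)
  row 1: subtract 3×row0 = (0, 2, 1, -2, -1)
  row 2: subtract 1×row0 = (0, -5/3, 10/3, 1, -2)
  row 3: subtract 4×row0 = (0, 4/3, -17/3, 3, -8)
step 2: normalize row 1 (÷2) = (0, 1, 1/2, -1, -1/2)
  row 0: subtract -1/3×row1 = (1, 0, 5/6, -1/3, 5/6)
  row 2: subtract -5/3×row1 = (0, 0, 25/6, -2/3, -17/6)
  row 3: subtract 4/3×row1 = (0, 0, -19/3, 13/3, -22/3)
step 3: normalize row 2 (÷25/6) = (0, 0, 1, -4/25, -17/25)
  row 0: subtract 5/6×row2 = (1, 0, 0, -1/5, 7/5)
  row 1: subtract 1/2×row2 = (0, 1, 0, -23/25, -4/25)
  row 3: subtract -19/3×row2 = (0, 0, 0, 83/25, -291/25)
step 4: normalize row 3 (÷83/25) = (0, 0, 0, 1, -291/83)
  row 0: subtract -1/5×row3 = (1, 0, 0, 0, 58/83)
  row 1: subtract -23/25×row3 = (0, 1, 0, 0, -281/83)
  row 2: subtract -4/25×row3 = (0, 0, 1, 0, -103/83)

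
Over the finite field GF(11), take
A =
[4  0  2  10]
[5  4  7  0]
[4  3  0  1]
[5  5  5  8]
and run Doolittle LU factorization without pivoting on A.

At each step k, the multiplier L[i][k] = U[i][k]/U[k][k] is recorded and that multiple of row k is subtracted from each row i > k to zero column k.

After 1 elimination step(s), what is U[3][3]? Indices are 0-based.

[col 0] pivot 4
  R1 -= 4*R0 → (0, 4, 10, 4)  (L[1][0] := 4)
  R2 -= 1*R0 → (0, 3, 9, 2)  (L[2][0] := 1)
  R3 -= 4*R0 → (0, 5, 8, 1)  (L[3][0] := 4)

U[3][3] = 1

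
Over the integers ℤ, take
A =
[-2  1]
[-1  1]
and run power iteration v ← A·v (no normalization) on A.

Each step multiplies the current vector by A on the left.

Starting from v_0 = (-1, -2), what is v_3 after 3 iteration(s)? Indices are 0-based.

v_3 = (1, 0)

v_0 = (-1, -2).
v_1 = A·v_0 = (0, -1).
v_2 = A·v_1 = (-1, -1).
v_3 = A·v_2 = (1, 0).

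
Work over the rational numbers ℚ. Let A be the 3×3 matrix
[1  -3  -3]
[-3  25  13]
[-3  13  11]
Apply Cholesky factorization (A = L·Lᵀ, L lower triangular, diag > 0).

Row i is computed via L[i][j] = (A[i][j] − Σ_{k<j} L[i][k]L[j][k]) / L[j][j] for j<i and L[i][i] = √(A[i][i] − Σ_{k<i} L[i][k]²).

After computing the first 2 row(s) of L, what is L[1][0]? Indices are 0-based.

L[1][0] = -3

Step 1: L[0][0] = √(1) = 1.
  L[1][0] = (-3) / L[0][0] = -3.
Step 2: L[1][1] = √(16) = 4.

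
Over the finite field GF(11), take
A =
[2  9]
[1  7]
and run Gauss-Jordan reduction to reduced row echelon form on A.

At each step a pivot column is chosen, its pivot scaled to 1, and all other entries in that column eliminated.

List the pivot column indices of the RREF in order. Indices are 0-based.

pivot columns: 0, 1

[1] R0 /= 2  ⇒  (1, 10)
     R1 -= 1·R0  ⇒  (0, 8)
[2] R1 /= 8  ⇒  (0, 1)
     R0 -= 10·R1  ⇒  (1, 0)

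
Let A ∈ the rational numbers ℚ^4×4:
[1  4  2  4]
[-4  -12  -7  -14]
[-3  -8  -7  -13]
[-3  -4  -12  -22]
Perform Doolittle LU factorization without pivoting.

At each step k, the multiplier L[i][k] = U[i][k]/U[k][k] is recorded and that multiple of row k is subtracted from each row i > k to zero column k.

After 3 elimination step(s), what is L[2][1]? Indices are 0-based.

L[2][1] = 1

[col 0] pivot 1
  R1 -= -4*R0 → (0, 4, 1, 2)  (L[1][0] := -4)
  R2 -= -3*R0 → (0, 4, -1, -1)  (L[2][0] := -3)
  R3 -= -3*R0 → (0, 8, -6, -10)  (L[3][0] := -3)
[col 1] pivot 4
  R2 -= 1*R1 → (0, 0, -2, -3)  (L[2][1] := 1)
  R3 -= 2*R1 → (0, 0, -8, -14)  (L[3][1] := 2)
[col 2] pivot -2
  R3 -= 4*R2 → (0, 0, 0, -2)  (L[3][2] := 4)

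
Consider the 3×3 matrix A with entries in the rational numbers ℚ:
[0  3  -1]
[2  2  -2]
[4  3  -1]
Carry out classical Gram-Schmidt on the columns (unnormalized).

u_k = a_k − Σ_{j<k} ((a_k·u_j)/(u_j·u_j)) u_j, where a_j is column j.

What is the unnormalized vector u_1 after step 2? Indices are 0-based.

Step 1: u_0 = a_0 = (0, 2, 4).
Step 2: u_1 = a_1 − (4/5)·u_0 = (3, 2/5, -1/5).

u_1 = (3, 2/5, -1/5)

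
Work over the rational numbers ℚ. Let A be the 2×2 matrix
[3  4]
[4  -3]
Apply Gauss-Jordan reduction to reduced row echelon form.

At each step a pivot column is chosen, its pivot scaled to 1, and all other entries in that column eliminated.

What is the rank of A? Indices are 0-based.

[1] R0 /= 3  ⇒  (1, 4/3)
     R1 -= 4·R0  ⇒  (0, -25/3)
[2] R1 /= -25/3  ⇒  (0, 1)
     R0 -= 4/3·R1  ⇒  (1, 0)

rank = 2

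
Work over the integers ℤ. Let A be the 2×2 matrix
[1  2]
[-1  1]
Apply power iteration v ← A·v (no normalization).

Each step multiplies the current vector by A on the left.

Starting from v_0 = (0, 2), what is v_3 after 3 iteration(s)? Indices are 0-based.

v_0 = (0, 2).
v_1 = A·v_0 = (4, 2).
v_2 = A·v_1 = (8, -2).
v_3 = A·v_2 = (4, -10).

v_3 = (4, -10)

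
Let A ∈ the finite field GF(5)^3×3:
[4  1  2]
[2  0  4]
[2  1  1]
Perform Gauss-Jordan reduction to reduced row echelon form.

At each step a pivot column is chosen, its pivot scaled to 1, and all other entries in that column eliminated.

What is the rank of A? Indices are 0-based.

step 1: normalize row 0 (÷4) = (1, 4, 3)
  row 1: subtract 2×row0 = (0, 2, 3)
  row 2: subtract 2×row0 = (0, 3, 0)
step 2: normalize row 1 (÷2) = (0, 1, 4)
  row 0: subtract 4×row1 = (1, 0, 2)
  row 2: subtract 3×row1 = (0, 0, 3)
step 3: normalize row 2 (÷3) = (0, 0, 1)
  row 0: subtract 2×row2 = (1, 0, 0)
  row 1: subtract 4×row2 = (0, 1, 0)

rank = 3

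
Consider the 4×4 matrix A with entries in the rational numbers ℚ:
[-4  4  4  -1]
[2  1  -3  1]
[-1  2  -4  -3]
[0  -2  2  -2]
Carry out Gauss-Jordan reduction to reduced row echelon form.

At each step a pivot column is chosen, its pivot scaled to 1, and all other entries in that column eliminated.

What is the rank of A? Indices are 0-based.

step 1: normalize row 0 (÷-4) = (1, -1, -1, 1/4)
  row 1: subtract 2×row0 = (0, 3, -1, 1/2)
  row 2: subtract -1×row0 = (0, 1, -5, -11/4)
step 2: normalize row 1 (÷3) = (0, 1, -1/3, 1/6)
  row 0: subtract -1×row1 = (1, 0, -4/3, 5/12)
  row 2: subtract 1×row1 = (0, 0, -14/3, -35/12)
  row 3: subtract -2×row1 = (0, 0, 4/3, -5/3)
step 3: normalize row 2 (÷-14/3) = (0, 0, 1, 5/8)
  row 0: subtract -4/3×row2 = (1, 0, 0, 5/4)
  row 1: subtract -1/3×row2 = (0, 1, 0, 3/8)
  row 3: subtract 4/3×row2 = (0, 0, 0, -5/2)
step 4: normalize row 3 (÷-5/2) = (0, 0, 0, 1)
  row 0: subtract 5/4×row3 = (1, 0, 0, 0)
  row 1: subtract 3/8×row3 = (0, 1, 0, 0)
  row 2: subtract 5/8×row3 = (0, 0, 1, 0)

rank = 4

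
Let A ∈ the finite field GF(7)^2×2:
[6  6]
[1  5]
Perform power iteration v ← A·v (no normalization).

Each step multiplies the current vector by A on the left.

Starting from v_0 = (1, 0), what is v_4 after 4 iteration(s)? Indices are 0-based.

v_4 = (5, 5)

v_0 = (1, 0).
v_1 = A·v_0 = (6, 1).
v_2 = A·v_1 = (0, 4).
v_3 = A·v_2 = (3, 6).
v_4 = A·v_3 = (5, 5).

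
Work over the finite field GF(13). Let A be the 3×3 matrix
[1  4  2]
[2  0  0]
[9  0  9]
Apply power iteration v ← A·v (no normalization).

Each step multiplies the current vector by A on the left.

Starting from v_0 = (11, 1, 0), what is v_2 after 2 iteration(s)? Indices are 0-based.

v_2 = (2, 4, 12)

v_0 = (11, 1, 0).
v_1 = A·v_0 = (2, 9, 8).
v_2 = A·v_1 = (2, 4, 12).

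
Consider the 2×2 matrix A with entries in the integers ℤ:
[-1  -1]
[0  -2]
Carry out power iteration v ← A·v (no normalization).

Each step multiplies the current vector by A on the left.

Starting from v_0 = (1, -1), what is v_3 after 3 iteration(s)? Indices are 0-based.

v_0 = (1, -1).
v_1 = A·v_0 = (0, 2).
v_2 = A·v_1 = (-2, -4).
v_3 = A·v_2 = (6, 8).

v_3 = (6, 8)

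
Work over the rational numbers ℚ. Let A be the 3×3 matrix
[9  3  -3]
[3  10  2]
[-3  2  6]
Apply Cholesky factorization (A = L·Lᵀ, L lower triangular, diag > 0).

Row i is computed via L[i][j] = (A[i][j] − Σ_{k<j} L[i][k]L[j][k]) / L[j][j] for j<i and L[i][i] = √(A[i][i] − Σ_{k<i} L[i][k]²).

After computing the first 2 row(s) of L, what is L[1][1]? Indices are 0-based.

L[1][1] = 3

Step 1: L[0][0] = √(9) = 3.
  L[1][0] = (3) / L[0][0] = 1.
Step 2: L[1][1] = √(9) = 3.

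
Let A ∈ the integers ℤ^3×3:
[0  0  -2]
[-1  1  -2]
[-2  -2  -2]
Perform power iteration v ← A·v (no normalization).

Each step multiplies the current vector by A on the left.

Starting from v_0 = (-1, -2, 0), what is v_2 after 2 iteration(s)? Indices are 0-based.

v_2 = (-12, -13, -10)

v_0 = (-1, -2, 0).
v_1 = A·v_0 = (0, -1, 6).
v_2 = A·v_1 = (-12, -13, -10).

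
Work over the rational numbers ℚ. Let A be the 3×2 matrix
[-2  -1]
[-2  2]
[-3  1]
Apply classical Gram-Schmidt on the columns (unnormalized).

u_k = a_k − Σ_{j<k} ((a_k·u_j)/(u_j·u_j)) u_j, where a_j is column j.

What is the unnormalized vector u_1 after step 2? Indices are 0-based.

Step 1: u_0 = a_0 = (-2, -2, -3).
Step 2: u_1 = a_1 − (-5/17)·u_0 = (-27/17, 24/17, 2/17).

u_1 = (-27/17, 24/17, 2/17)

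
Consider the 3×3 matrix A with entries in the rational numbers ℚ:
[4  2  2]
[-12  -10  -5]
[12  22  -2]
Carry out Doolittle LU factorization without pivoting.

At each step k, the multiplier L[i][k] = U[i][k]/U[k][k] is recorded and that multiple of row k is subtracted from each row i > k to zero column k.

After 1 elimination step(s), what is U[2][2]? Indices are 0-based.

U[2][2] = -8

Step 1: pivot at (0,0) is 4.
  row1 ← row1 − (-3)·row0  ⇒  L[1][0]=-3, U row1=(0, -4, 1)
  row2 ← row2 − (3)·row0  ⇒  L[2][0]=3, U row2=(0, 16, -8)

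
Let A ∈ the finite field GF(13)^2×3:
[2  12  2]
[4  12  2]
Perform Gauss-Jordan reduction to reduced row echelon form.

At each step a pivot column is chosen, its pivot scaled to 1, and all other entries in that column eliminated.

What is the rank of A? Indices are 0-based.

rank = 2

pivot(0,0)=2: scale R0 → (1, 6, 1)
  clear (1,0): R1 −= (4)R0 → (0, 1, 11)
pivot(1,1)=1: scale R1 → (0, 1, 11)
  clear (0,1): R0 −= (6)R1 → (1, 0, 0)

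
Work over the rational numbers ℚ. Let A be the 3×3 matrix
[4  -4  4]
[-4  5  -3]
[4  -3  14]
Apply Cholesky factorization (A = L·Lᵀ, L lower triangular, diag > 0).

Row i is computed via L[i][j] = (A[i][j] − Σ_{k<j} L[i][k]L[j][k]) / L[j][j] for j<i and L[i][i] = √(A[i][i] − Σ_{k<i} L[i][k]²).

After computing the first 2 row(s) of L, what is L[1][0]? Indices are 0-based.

Step 1: L[0][0] = √(4) = 2.
  L[1][0] = (-4) / L[0][0] = -2.
Step 2: L[1][1] = √(1) = 1.

L[1][0] = -2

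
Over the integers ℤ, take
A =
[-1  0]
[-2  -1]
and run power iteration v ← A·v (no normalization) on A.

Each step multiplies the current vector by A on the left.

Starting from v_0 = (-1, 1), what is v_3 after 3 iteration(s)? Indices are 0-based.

v_3 = (1, 5)

v_0 = (-1, 1).
v_1 = A·v_0 = (1, 1).
v_2 = A·v_1 = (-1, -3).
v_3 = A·v_2 = (1, 5).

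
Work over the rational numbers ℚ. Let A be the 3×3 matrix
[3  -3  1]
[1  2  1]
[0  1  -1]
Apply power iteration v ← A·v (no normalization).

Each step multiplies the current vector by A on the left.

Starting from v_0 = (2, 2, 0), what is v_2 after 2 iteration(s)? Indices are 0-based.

v_0 = (2, 2, 0).
v_1 = A·v_0 = (0, 6, 2).
v_2 = A·v_1 = (-16, 14, 4).

v_2 = (-16, 14, 4)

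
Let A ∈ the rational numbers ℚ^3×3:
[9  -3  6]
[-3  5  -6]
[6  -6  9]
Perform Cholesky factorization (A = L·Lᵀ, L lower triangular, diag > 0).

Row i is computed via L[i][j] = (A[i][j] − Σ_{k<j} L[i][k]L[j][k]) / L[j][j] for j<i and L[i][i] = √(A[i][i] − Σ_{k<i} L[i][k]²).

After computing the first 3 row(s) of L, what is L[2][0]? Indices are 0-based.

L[2][0] = 2

Step 1: L[0][0] = √(9) = 3.
  L[1][0] = (-3) / L[0][0] = -1.
Step 2: L[1][1] = √(4) = 2.
  L[2][0] = (6) / L[0][0] = 2.
  L[2][1] = (-4) / L[1][1] = -2.
Step 3: L[2][2] = √(1) = 1.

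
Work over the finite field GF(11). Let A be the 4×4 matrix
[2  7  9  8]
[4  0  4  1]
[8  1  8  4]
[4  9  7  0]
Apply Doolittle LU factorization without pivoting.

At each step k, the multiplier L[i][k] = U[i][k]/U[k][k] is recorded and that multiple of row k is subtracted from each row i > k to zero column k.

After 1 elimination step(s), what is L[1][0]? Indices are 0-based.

L[1][0] = 2

k=0: U[0][0]=2
  eliminate (1,0): mult=2, new row 1: (0, 8, 8, 7); set L[1][0]=2
  eliminate (2,0): mult=4, new row 2: (0, 6, 5, 5); set L[2][0]=4
  eliminate (3,0): mult=2, new row 3: (0, 6, 0, 6); set L[3][0]=2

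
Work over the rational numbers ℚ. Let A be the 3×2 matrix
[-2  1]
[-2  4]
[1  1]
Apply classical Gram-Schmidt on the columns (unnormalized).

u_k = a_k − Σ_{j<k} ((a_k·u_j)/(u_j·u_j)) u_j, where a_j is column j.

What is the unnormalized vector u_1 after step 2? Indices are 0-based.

u_1 = (-1, 2, 2)

Step 1: u_0 = a_0 = (-2, -2, 1).
Step 2: u_1 = a_1 − (-1)·u_0 = (-1, 2, 2).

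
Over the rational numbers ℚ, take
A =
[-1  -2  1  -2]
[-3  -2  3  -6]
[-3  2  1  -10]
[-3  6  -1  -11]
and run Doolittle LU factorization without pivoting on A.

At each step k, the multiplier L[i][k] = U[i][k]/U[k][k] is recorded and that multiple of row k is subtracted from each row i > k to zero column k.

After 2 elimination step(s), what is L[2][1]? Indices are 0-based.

k=0: U[0][0]=-1
  eliminate (1,0): mult=3, new row 1: (0, 4, 0, 0); set L[1][0]=3
  eliminate (2,0): mult=3, new row 2: (0, 8, -2, -4); set L[2][0]=3
  eliminate (3,0): mult=3, new row 3: (0, 12, -4, -5); set L[3][0]=3
k=1: U[1][1]=4
  eliminate (2,1): mult=2, new row 2: (0, 0, -2, -4); set L[2][1]=2
  eliminate (3,1): mult=3, new row 3: (0, 0, -4, -5); set L[3][1]=3

L[2][1] = 2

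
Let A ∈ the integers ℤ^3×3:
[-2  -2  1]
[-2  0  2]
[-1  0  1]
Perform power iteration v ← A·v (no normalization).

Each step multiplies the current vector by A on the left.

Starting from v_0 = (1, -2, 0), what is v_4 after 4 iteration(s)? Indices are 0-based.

v_4 = (-16, -26, -13)

v_0 = (1, -2, 0).
v_1 = A·v_0 = (2, -2, -1).
v_2 = A·v_1 = (-1, -6, -3).
v_3 = A·v_2 = (11, -4, -2).
v_4 = A·v_3 = (-16, -26, -13).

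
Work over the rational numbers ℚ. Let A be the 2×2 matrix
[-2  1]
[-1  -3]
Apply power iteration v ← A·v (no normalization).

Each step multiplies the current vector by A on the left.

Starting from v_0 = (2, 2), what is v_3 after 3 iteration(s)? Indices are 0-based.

v_3 = (34, -74)

v_0 = (2, 2).
v_1 = A·v_0 = (-2, -8).
v_2 = A·v_1 = (-4, 26).
v_3 = A·v_2 = (34, -74).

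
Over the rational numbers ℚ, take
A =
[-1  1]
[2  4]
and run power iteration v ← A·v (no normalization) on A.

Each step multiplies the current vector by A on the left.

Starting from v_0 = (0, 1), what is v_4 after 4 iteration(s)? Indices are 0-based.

v_4 = (63, 342)

v_0 = (0, 1).
v_1 = A·v_0 = (1, 4).
v_2 = A·v_1 = (3, 18).
v_3 = A·v_2 = (15, 78).
v_4 = A·v_3 = (63, 342).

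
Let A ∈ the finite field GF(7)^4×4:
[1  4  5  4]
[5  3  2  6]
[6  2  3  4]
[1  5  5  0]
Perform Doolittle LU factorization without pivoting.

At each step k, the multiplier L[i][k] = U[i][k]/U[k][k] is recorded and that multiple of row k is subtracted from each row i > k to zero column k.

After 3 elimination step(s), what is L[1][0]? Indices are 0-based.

L[1][0] = 5

[col 0] pivot 1
  R1 -= 5*R0 → (0, 4, 5, 0)  (L[1][0] := 5)
  R2 -= 6*R0 → (0, 6, 1, 1)  (L[2][0] := 6)
  R3 -= 1*R0 → (0, 1, 0, 3)  (L[3][0] := 1)
[col 1] pivot 4
  R2 -= 5*R1 → (0, 0, 4, 1)  (L[2][1] := 5)
  R3 -= 2*R1 → (0, 0, 4, 3)  (L[3][1] := 2)
[col 2] pivot 4
  R3 -= 1*R2 → (0, 0, 0, 2)  (L[3][2] := 1)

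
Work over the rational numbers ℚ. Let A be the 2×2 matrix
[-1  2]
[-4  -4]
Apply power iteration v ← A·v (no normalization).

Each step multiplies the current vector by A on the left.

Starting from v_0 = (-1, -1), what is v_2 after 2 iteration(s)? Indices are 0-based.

v_0 = (-1, -1).
v_1 = A·v_0 = (-1, 8).
v_2 = A·v_1 = (17, -28).

v_2 = (17, -28)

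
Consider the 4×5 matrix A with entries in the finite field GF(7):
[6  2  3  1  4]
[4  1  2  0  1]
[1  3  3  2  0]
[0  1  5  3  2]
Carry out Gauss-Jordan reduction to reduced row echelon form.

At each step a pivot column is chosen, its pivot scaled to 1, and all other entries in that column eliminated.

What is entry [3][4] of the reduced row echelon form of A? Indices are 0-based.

step 1: normalize row 0 (÷6) = (1, 5, 4, 6, 3)
  row 1: subtract 4×row0 = (0, 2, 0, 4, 3)
  row 2: subtract 1×row0 = (0, 5, 6, 3, 4)
step 2: normalize row 1 (÷2) = (0, 1, 0, 2, 5)
  row 0: subtract 5×row1 = (1, 0, 4, 3, 6)
  row 2: subtract 5×row1 = (0, 0, 6, 0, 0)
  row 3: subtract 1×row1 = (0, 0, 5, 1, 4)
step 3: normalize row 2 (÷6) = (0, 0, 1, 0, 0)
  row 0: subtract 4×row2 = (1, 0, 0, 3, 6)
  row 3: subtract 5×row2 = (0, 0, 0, 1, 4)
step 4: normalize row 3 (÷1) = (0, 0, 0, 1, 4)
  row 0: subtract 3×row3 = (1, 0, 0, 0, 1)
  row 1: subtract 2×row3 = (0, 1, 0, 0, 4)

M[3][4] = 4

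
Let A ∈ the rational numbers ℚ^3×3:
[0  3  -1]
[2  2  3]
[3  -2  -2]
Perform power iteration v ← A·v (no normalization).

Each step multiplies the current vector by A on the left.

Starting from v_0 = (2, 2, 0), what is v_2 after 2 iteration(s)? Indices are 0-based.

v_2 = (22, 34, -2)

v_0 = (2, 2, 0).
v_1 = A·v_0 = (6, 8, 2).
v_2 = A·v_1 = (22, 34, -2).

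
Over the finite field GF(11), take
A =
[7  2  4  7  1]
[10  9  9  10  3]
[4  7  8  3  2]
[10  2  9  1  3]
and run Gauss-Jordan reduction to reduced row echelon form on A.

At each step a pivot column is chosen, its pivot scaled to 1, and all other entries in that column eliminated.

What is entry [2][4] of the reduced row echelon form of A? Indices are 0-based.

M[2][4] = 3

step 1: normalize row 0 (÷7) = (1, 5, 10, 1, 8)
  row 1: subtract 10×row0 = (0, 3, 8, 0, 0)
  row 2: subtract 4×row0 = (0, 9, 1, 10, 3)
  row 3: subtract 10×row0 = (0, 7, 8, 2, 0)
step 2: normalize row 1 (÷3) = (0, 1, 10, 0, 0)
  row 0: subtract 5×row1 = (1, 0, 4, 1, 8)
  row 2: subtract 9×row1 = (0, 0, 10, 10, 3)
  row 3: subtract 7×row1 = (0, 0, 4, 2, 0)
step 3: normalize row 2 (÷10) = (0, 0, 1, 1, 8)
  row 0: subtract 4×row2 = (1, 0, 0, 8, 9)
  row 1: subtract 10×row2 = (0, 1, 0, 1, 8)
  row 3: subtract 4×row2 = (0, 0, 0, 9, 1)
step 4: normalize row 3 (÷9) = (0, 0, 0, 1, 5)
  row 0: subtract 8×row3 = (1, 0, 0, 0, 2)
  row 1: subtract 1×row3 = (0, 1, 0, 0, 3)
  row 2: subtract 1×row3 = (0, 0, 1, 0, 3)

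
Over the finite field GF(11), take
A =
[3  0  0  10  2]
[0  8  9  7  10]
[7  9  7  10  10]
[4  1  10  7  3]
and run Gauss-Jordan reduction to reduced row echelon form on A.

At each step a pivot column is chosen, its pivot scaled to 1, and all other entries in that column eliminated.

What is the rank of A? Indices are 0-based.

rank = 4

step 1: normalize row 0 (÷3) = (1, 0, 0, 7, 8)
  row 2: subtract 7×row0 = (0, 9, 7, 5, 9)
  row 3: subtract 4×row0 = (0, 1, 10, 1, 4)
step 2: normalize row 1 (÷8) = (0, 1, 8, 5, 4)
  row 2: subtract 9×row1 = (0, 0, 1, 4, 6)
  row 3: subtract 1×row1 = (0, 0, 2, 7, 0)
step 3: normalize row 2 (÷1) = (0, 0, 1, 4, 6)
  row 1: subtract 8×row2 = (0, 1, 0, 6, 0)
  row 3: subtract 2×row2 = (0, 0, 0, 10, 10)
step 4: normalize row 3 (÷10) = (0, 0, 0, 1, 1)
  row 0: subtract 7×row3 = (1, 0, 0, 0, 1)
  row 1: subtract 6×row3 = (0, 1, 0, 0, 5)
  row 2: subtract 4×row3 = (0, 0, 1, 0, 2)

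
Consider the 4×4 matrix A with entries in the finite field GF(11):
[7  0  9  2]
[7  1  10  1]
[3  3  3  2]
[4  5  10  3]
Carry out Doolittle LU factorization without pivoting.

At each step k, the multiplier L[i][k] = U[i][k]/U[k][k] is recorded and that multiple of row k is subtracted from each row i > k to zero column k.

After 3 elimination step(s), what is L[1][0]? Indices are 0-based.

Step 1: pivot at (0,0) is 7.
  row1 ← row1 − (1)·row0  ⇒  L[1][0]=1, U row1=(0, 1, 1, 10)
  row2 ← row2 − (2)·row0  ⇒  L[2][0]=2, U row2=(0, 3, 7, 9)
  row3 ← row3 − (10)·row0  ⇒  L[3][0]=10, U row3=(0, 5, 8, 5)
Step 2: pivot at (1,1) is 1.
  row2 ← row2 − (3)·row1  ⇒  L[2][1]=3, U row2=(0, 0, 4, 1)
  row3 ← row3 − (5)·row1  ⇒  L[3][1]=5, U row3=(0, 0, 3, 10)
Step 3: pivot at (2,2) is 4.
  row3 ← row3 − (9)·row2  ⇒  L[3][2]=9, U row3=(0, 0, 0, 1)

L[1][0] = 1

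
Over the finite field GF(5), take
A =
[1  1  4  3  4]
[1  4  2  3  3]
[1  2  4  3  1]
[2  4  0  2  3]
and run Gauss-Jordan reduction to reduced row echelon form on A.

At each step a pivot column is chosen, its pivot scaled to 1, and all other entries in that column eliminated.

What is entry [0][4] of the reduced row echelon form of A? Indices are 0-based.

M[0][4] = 1

pivot(0,0)=1: scale R0 → (1, 1, 4, 3, 4)
  clear (1,0): R1 −= (1)R0 → (0, 3, 3, 0, 4)
  clear (2,0): R2 −= (1)R0 → (0, 1, 0, 0, 2)
  clear (3,0): R3 −= (2)R0 → (0, 2, 2, 1, 0)
pivot(1,1)=3: scale R1 → (0, 1, 1, 0, 3)
  clear (0,1): R0 −= (1)R1 → (1, 0, 3, 3, 1)
  clear (2,1): R2 −= (1)R1 → (0, 0, 4, 0, 4)
  clear (3,1): R3 −= (2)R1 → (0, 0, 0, 1, 4)
pivot(2,2)=4: scale R2 → (0, 0, 1, 0, 1)
  clear (0,2): R0 −= (3)R2 → (1, 0, 0, 3, 3)
  clear (1,2): R1 −= (1)R2 → (0, 1, 0, 0, 2)
pivot(3,3)=1: scale R3 → (0, 0, 0, 1, 4)
  clear (0,3): R0 −= (3)R3 → (1, 0, 0, 0, 1)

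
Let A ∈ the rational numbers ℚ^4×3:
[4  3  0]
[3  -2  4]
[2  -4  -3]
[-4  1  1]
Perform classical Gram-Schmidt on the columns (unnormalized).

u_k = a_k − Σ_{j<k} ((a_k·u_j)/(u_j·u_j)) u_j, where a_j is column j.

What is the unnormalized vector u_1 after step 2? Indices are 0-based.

u_1 = (53/15, -8/5, -56/15, 7/15)

Step 1: u_0 = a_0 = (4, 3, 2, -4).
Step 2: u_1 = a_1 − (-2/15)·u_0 = (53/15, -8/5, -56/15, 7/15).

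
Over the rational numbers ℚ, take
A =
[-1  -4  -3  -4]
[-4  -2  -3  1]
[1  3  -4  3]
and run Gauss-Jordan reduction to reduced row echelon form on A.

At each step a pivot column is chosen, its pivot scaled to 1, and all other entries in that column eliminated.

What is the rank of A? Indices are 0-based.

rank = 3

step 1: normalize row 0 (÷-1) = (1, 4, 3, 4)
  row 1: subtract -4×row0 = (0, 14, 9, 17)
  row 2: subtract 1×row0 = (0, -1, -7, -1)
step 2: normalize row 1 (÷14) = (0, 1, 9/14, 17/14)
  row 0: subtract 4×row1 = (1, 0, 3/7, -6/7)
  row 2: subtract -1×row1 = (0, 0, -89/14, 3/14)
step 3: normalize row 2 (÷-89/14) = (0, 0, 1, -3/89)
  row 0: subtract 3/7×row2 = (1, 0, 0, -75/89)
  row 1: subtract 9/14×row2 = (0, 1, 0, 110/89)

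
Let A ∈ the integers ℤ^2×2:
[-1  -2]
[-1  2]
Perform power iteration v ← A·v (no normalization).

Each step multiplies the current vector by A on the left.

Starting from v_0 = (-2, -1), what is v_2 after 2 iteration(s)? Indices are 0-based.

v_2 = (-4, -4)

v_0 = (-2, -1).
v_1 = A·v_0 = (4, 0).
v_2 = A·v_1 = (-4, -4).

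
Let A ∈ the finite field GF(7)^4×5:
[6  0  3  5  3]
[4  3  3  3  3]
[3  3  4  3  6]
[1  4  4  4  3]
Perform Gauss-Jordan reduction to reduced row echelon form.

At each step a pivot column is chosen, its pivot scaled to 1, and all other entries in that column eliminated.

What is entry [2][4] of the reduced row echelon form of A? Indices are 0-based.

M[2][4] = 0

pivot(0,0)=6: scale R0 → (1, 0, 4, 2, 4)
  clear (1,0): R1 −= (4)R0 → (0, 3, 1, 2, 1)
  clear (2,0): R2 −= (3)R0 → (0, 3, 6, 4, 1)
  clear (3,0): R3 −= (1)R0 → (0, 4, 0, 2, 6)
pivot(1,1)=3: scale R1 → (0, 1, 5, 3, 5)
  clear (2,1): R2 −= (3)R1 → (0, 0, 5, 2, 0)
  clear (3,1): R3 −= (4)R1 → (0, 0, 1, 4, 0)
pivot(2,2)=5: scale R2 → (0, 0, 1, 6, 0)
  clear (0,2): R0 −= (4)R2 → (1, 0, 0, 6, 4)
  clear (1,2): R1 −= (5)R2 → (0, 1, 0, 1, 5)
  clear (3,2): R3 −= (1)R2 → (0, 0, 0, 5, 0)
pivot(3,3)=5: scale R3 → (0, 0, 0, 1, 0)
  clear (0,3): R0 −= (6)R3 → (1, 0, 0, 0, 4)
  clear (1,3): R1 −= (1)R3 → (0, 1, 0, 0, 5)
  clear (2,3): R2 −= (6)R3 → (0, 0, 1, 0, 0)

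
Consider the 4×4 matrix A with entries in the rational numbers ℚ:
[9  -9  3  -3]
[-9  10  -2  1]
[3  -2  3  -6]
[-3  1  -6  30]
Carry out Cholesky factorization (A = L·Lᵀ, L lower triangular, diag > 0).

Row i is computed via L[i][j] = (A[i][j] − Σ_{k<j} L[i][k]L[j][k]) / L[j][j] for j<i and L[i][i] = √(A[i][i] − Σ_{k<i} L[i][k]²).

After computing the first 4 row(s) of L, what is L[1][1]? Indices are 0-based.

L[1][1] = 1

Step 1: L[0][0] = √(9) = 3.
  L[1][0] = (-9) / L[0][0] = -3.
Step 2: L[1][1] = √(1) = 1.
  L[2][0] = (3) / L[0][0] = 1.
  L[2][1] = (1) / L[1][1] = 1.
Step 3: L[2][2] = √(1) = 1.
  L[3][0] = (-3) / L[0][0] = -1.
  L[3][1] = (-2) / L[1][1] = -2.
  L[3][2] = (-3) / L[2][2] = -3.
Step 4: L[3][3] = √(16) = 4.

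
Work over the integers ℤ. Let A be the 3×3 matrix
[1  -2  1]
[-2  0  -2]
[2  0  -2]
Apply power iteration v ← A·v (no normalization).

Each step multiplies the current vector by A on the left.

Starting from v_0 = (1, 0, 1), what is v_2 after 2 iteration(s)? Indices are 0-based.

v_2 = (10, -4, 4)

v_0 = (1, 0, 1).
v_1 = A·v_0 = (2, -4, 0).
v_2 = A·v_1 = (10, -4, 4).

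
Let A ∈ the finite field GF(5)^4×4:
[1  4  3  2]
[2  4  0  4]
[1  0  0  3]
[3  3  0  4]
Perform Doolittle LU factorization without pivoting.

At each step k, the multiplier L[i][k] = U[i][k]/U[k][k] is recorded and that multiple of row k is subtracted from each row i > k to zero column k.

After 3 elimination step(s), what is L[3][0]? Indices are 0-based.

L[3][0] = 3

k=0: U[0][0]=1
  eliminate (1,0): mult=2, new row 1: (0, 1, 4, 0); set L[1][0]=2
  eliminate (2,0): mult=1, new row 2: (0, 1, 2, 1); set L[2][0]=1
  eliminate (3,0): mult=3, new row 3: (0, 1, 1, 3); set L[3][0]=3
k=1: U[1][1]=1
  eliminate (2,1): mult=1, new row 2: (0, 0, 3, 1); set L[2][1]=1
  eliminate (3,1): mult=1, new row 3: (0, 0, 2, 3); set L[3][1]=1
k=2: U[2][2]=3
  eliminate (3,2): mult=4, new row 3: (0, 0, 0, 4); set L[3][2]=4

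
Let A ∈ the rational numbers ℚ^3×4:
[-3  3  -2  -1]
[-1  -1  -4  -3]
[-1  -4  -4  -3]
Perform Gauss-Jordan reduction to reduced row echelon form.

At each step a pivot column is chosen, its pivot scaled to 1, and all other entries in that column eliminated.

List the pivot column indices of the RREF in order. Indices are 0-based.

pivot columns: 0, 1, 2

[1] R0 /= -3  ⇒  (1, -1, 2/3, 1/3)
     R1 -= -1·R0  ⇒  (0, -2, -10/3, -8/3)
     R2 -= -1·R0  ⇒  (0, -5, -10/3, -8/3)
[2] R1 /= -2  ⇒  (0, 1, 5/3, 4/3)
     R0 -= -1·R1  ⇒  (1, 0, 7/3, 5/3)
     R2 -= -5·R1  ⇒  (0, 0, 5, 4)
[3] R2 /= 5  ⇒  (0, 0, 1, 4/5)
     R0 -= 7/3·R2  ⇒  (1, 0, 0, -1/5)
     R1 -= 5/3·R2  ⇒  (0, 1, 0, 0)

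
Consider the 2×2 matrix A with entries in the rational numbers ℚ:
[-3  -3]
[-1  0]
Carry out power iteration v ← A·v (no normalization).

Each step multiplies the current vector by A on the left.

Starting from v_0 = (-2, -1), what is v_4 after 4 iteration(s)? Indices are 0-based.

v_0 = (-2, -1).
v_1 = A·v_0 = (9, 2).
v_2 = A·v_1 = (-33, -9).
v_3 = A·v_2 = (126, 33).
v_4 = A·v_3 = (-477, -126).

v_4 = (-477, -126)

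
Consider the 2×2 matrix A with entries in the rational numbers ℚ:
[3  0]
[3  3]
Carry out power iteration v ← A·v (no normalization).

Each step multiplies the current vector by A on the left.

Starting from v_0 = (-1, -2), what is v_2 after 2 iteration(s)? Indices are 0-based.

v_0 = (-1, -2).
v_1 = A·v_0 = (-3, -9).
v_2 = A·v_1 = (-9, -36).

v_2 = (-9, -36)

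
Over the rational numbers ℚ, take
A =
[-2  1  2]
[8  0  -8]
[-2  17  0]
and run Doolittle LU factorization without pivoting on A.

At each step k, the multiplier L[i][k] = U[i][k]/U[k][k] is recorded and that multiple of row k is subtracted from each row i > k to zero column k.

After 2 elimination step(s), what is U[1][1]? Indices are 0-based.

U[1][1] = 4

Step 1: pivot at (0,0) is -2.
  row1 ← row1 − (-4)·row0  ⇒  L[1][0]=-4, U row1=(0, 4, 0)
  row2 ← row2 − (1)·row0  ⇒  L[2][0]=1, U row2=(0, 16, -2)
Step 2: pivot at (1,1) is 4.
  row2 ← row2 − (4)·row1  ⇒  L[2][1]=4, U row2=(0, 0, -2)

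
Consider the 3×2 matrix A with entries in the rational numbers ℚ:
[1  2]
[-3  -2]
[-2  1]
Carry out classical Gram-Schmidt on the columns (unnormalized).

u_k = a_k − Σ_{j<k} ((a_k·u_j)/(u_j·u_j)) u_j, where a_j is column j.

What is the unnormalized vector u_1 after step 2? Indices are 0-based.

u_1 = (11/7, -5/7, 13/7)

Step 1: u_0 = a_0 = (1, -3, -2).
Step 2: u_1 = a_1 − (3/7)·u_0 = (11/7, -5/7, 13/7).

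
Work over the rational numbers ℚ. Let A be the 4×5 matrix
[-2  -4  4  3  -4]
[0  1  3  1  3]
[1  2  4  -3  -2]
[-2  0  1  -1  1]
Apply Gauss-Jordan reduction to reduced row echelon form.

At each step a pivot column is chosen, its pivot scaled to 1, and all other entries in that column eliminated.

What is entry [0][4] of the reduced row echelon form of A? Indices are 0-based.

pivot(0,0)=-2: scale R0 → (1, 2, -2, -3/2, 2)
  clear (2,0): R2 −= (1)R0 → (0, 0, 6, -3/2, -4)
  clear (3,0): R3 −= (-2)R0 → (0, 4, -3, -4, 5)
pivot(1,1)=1: scale R1 → (0, 1, 3, 1, 3)
  clear (0,1): R0 −= (2)R1 → (1, 0, -8, -7/2, -4)
  clear (3,1): R3 −= (4)R1 → (0, 0, -15, -8, -7)
pivot(2,2)=6: scale R2 → (0, 0, 1, -1/4, -2/3)
  clear (0,2): R0 −= (-8)R2 → (1, 0, 0, -11/2, -28/3)
  clear (1,2): R1 −= (3)R2 → (0, 1, 0, 7/4, 5)
  clear (3,2): R3 −= (-15)R2 → (0, 0, 0, -47/4, -17)
pivot(3,3)=-47/4: scale R3 → (0, 0, 0, 1, 68/47)
  clear (0,3): R0 −= (-11/2)R3 → (1, 0, 0, 0, -194/141)
  clear (1,3): R1 −= (7/4)R3 → (0, 1, 0, 0, 116/47)
  clear (2,3): R2 −= (-1/4)R3 → (0, 0, 1, 0, -43/141)

M[0][4] = -194/141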